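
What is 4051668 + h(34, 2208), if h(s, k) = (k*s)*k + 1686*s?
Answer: 169867968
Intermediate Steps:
h(s, k) = 1686*s + s*k² (h(s, k) = s*k² + 1686*s = 1686*s + s*k²)
4051668 + h(34, 2208) = 4051668 + 34*(1686 + 2208²) = 4051668 + 34*(1686 + 4875264) = 4051668 + 34*4876950 = 4051668 + 165816300 = 169867968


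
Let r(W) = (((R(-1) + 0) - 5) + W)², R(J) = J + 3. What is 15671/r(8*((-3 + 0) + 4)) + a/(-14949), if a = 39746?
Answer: 233272129/373725 ≈ 624.18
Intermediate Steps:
R(J) = 3 + J
r(W) = (-3 + W)² (r(W) = ((((3 - 1) + 0) - 5) + W)² = (((2 + 0) - 5) + W)² = ((2 - 5) + W)² = (-3 + W)²)
15671/r(8*((-3 + 0) + 4)) + a/(-14949) = 15671/((-3 + 8*((-3 + 0) + 4))²) + 39746/(-14949) = 15671/((-3 + 8*(-3 + 4))²) + 39746*(-1/14949) = 15671/((-3 + 8*1)²) - 39746/14949 = 15671/((-3 + 8)²) - 39746/14949 = 15671/(5²) - 39746/14949 = 15671/25 - 39746/14949 = 233272129/373725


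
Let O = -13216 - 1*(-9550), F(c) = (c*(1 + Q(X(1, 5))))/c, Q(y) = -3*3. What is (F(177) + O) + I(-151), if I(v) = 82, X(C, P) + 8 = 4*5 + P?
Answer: -3592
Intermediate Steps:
X(C, P) = 12 + P (X(C, P) = -8 + (4*5 + P) = -8 + (20 + P) = 12 + P)
Q(y) = -9
F(c) = -8 (F(c) = (c*(1 - 9))/c = (c*(-8))/c = (-8*c)/c = -8)
O = -3666 (O = -13216 + 9550 = -3666)
(F(177) + O) + I(-151) = (-8 - 3666) + 82 = -3674 + 82 = -3592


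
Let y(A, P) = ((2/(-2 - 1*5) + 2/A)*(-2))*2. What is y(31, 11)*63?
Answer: 1728/31 ≈ 55.742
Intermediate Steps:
y(A, P) = 8/7 - 8/A (y(A, P) = ((2/(-2 - 5) + 2/A)*(-2))*2 = ((2/(-7) + 2/A)*(-2))*2 = ((2*(-1/7) + 2/A)*(-2))*2 = ((-2/7 + 2/A)*(-2))*2 = (4/7 - 4/A)*2 = 8/7 - 8/A)
y(31, 11)*63 = (8/7 - 8/31)*63 = (192/217)*63 = 1728/31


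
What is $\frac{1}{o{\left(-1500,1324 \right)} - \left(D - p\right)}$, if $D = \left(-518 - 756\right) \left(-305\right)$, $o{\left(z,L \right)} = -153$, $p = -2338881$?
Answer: $- \frac{1}{2727604} \approx -3.6662 \cdot 10^{-7}$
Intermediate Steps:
$D = 388570$ ($D = \left(-1274\right) \left(-305\right) = 388570$)
$\frac{1}{o{\left(-1500,1324 \right)} - \left(D - p\right)} = \frac{1}{-153 - 2727451} = \frac{1}{-2727604} = - \frac{1}{2727604}$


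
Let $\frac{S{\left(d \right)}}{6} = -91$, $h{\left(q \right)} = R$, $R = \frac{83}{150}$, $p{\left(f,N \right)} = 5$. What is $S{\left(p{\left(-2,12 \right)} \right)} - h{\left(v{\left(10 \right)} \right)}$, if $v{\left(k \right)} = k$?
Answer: $- \frac{81983}{150} \approx -546.55$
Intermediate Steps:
$R = \frac{83}{150}$ ($R = 83 \cdot \frac{1}{150} = \frac{83}{150} \approx 0.55333$)
$h{\left(q \right)} = \frac{83}{150}$
$S{\left(d \right)} = -546$ ($S{\left(d \right)} = 6 \left(-91\right) = -546$)
$S{\left(p{\left(-2,12 \right)} \right)} - h{\left(v{\left(10 \right)} \right)} = -546 - \frac{83}{150} = - \frac{81983}{150}$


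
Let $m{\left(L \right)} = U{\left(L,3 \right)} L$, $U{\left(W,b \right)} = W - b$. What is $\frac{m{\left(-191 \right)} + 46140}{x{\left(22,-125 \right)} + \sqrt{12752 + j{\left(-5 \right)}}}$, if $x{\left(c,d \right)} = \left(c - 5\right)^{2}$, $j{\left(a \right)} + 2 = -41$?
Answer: $\frac{12021533}{35406} - \frac{41597 \sqrt{12709}}{35406} \approx 207.09$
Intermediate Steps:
$j{\left(a \right)} = -43$ ($j{\left(a \right)} = -2 - 41 = -43$)
$x{\left(c,d \right)} = \left(-5 + c\right)^{2}$
$m{\left(L \right)} = L \left(-3 + L\right)$ ($m{\left(L \right)} = \left(L - 3\right) L = \left(-3 + L\right) L = L \left(-3 + L\right)$)
$\frac{m{\left(-191 \right)} + 46140}{x{\left(22,-125 \right)} + \sqrt{12752 + j{\left(-5 \right)}}} = \frac{- 191 \left(-3 - 191\right) + 46140}{\left(-5 + 22\right)^{2} + \sqrt{12752 - 43}} = \frac{\left(-191\right) \left(-194\right) + 46140}{17^{2} + \sqrt{12709}} = \frac{37054 + 46140}{289 + \sqrt{12709}} = \frac{83194}{289 + \sqrt{12709}}$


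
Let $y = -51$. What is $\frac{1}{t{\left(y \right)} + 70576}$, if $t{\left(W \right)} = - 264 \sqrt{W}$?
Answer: $\frac{401}{28321172} + \frac{3 i \sqrt{51}}{56642344} \approx 1.4159 \cdot 10^{-5} + 3.7824 \cdot 10^{-7} i$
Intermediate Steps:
$\frac{1}{t{\left(y \right)} + 70576} = \frac{1}{- 264 \sqrt{-51} + 70576} = \frac{1}{- 264 i \sqrt{51} + 70576} = \frac{1}{70576 - 264 i \sqrt{51}}$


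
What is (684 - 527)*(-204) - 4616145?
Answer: -4648173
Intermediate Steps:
(684 - 527)*(-204) - 4616145 = 157*(-204) - 4616145 = -32028 - 4616145 = -4648173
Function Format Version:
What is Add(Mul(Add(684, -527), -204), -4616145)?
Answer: -4648173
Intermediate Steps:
Add(Mul(Add(684, -527), -204), -4616145) = Add(Mul(157, -204), -4616145) = Add(-32028, -4616145) = -4648173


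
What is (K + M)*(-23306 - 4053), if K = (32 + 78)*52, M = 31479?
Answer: -1017727441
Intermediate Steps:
K = 5720 (K = 110*52 = 5720)
(K + M)*(-23306 - 4053) = (5720 + 31479)*(-23306 - 4053) = 37199*(-27359) = -1017727441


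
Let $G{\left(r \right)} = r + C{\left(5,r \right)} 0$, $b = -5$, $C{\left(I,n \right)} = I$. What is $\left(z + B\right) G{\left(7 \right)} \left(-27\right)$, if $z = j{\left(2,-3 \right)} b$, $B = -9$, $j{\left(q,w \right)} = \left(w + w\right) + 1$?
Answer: $-3024$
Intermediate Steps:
$j{\left(q,w \right)} = 1 + 2 w$ ($j{\left(q,w \right)} = 2 w + 1 = 1 + 2 w$)
$G{\left(r \right)} = r$ ($G{\left(r \right)} = r + 5 \cdot 0 = r + 0 = r$)
$z = 25$ ($z = \left(1 + 2 \left(-3\right)\right) \left(-5\right) = \left(1 - 6\right) \left(-5\right) = \left(-5\right) \left(-5\right) = 25$)
$\left(z + B\right) G{\left(7 \right)} \left(-27\right) = \left(25 - 9\right) 7 \left(-27\right) = 16 \cdot 7 \left(-27\right) = 112 \left(-27\right) = -3024$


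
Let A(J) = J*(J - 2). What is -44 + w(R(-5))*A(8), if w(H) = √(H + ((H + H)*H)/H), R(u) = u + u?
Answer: -44 + 48*I*√30 ≈ -44.0 + 262.91*I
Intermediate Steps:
R(u) = 2*u
w(H) = √3*√H (w(H) = √(H + ((2*H)*H)/H) = √(H + (2*H²)/H) = √(H + 2*H) = √(3*H) = √3*√H)
A(J) = J*(-2 + J)
-44 + w(R(-5))*A(8) = -44 + (√3*√(2*(-5)))*(8*(-2 + 8)) = -44 + (√3*√(-10))*(8*6) = -44 + (√3*(I*√10))*48 = -44 + (I*√30)*48 = -44 + 48*I*√30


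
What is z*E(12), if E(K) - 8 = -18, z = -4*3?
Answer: 120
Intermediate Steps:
z = -12
E(K) = -10 (E(K) = 8 - 18 = -10)
z*E(12) = -12*(-10) = 120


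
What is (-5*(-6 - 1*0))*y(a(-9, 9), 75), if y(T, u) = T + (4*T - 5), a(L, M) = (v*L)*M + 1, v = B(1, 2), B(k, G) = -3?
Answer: 36450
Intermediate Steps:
v = -3
a(L, M) = 1 - 3*L*M (a(L, M) = (-3*L)*M + 1 = -3*L*M + 1 = 1 - 3*L*M)
y(T, u) = -5 + 5*T (y(T, u) = T + (-5 + 4*T) = -5 + 5*T)
(-5*(-6 - 1*0))*y(a(-9, 9), 75) = (-5*(-6 - 1*0))*(-5 + 5*(1 - 3*(-9)*9)) = (-5*(-6 + 0))*(-5 + 5*(1 + 243)) = (-5*(-6))*(-5 + 5*244) = 30*(-5 + 1220) = 30*1215 = 36450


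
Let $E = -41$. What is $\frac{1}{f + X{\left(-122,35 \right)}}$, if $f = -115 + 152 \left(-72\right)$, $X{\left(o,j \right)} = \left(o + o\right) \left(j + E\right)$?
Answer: $- \frac{1}{9595} \approx -0.00010422$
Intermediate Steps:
$X{\left(o,j \right)} = 2 o \left(-41 + j\right)$ ($X{\left(o,j \right)} = \left(o + o\right) \left(j - 41\right) = 2 o \left(-41 + j\right)$)
$f = -11059$ ($f = -115 - 10944 = -11059$)
$\frac{1}{f + X{\left(-122,35 \right)}} = \frac{1}{-11059 + 2 \left(-122\right) \left(-41 + 35\right)} = \frac{1}{-11059 + 2 \left(-122\right) \left(-6\right)} = \frac{1}{-11059 + 1464} = \frac{1}{-9595} = - \frac{1}{9595}$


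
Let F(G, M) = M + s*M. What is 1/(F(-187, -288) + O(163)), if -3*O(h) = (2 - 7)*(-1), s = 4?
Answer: -3/4325 ≈ -0.00069364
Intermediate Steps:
O(h) = -5/3 (O(h) = -(2 - 7)*(-1)/3 = -(-5)*(-1)/3 = -⅓*5 = -5/3)
F(G, M) = 5*M (F(G, M) = M + 4*M = 5*M)
1/(F(-187, -288) + O(163)) = 1/(5*(-288) - 5/3) = 1/(-1440 - 5/3) = 1/(-4325/3) = -3/4325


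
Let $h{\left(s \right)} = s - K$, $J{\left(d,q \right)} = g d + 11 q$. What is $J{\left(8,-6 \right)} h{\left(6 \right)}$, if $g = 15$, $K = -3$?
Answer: $486$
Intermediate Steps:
$J{\left(d,q \right)} = 11 q + 15 d$ ($J{\left(d,q \right)} = 15 d + 11 q = 11 q + 15 d$)
$h{\left(s \right)} = 3 + s$ ($h{\left(s \right)} = s - -3 = s + 3 = 3 + s$)
$J{\left(8,-6 \right)} h{\left(6 \right)} = \left(11 \left(-6\right) + 15 \cdot 8\right) \left(3 + 6\right) = \left(-66 + 120\right) 9 = 54 \cdot 9 = 486$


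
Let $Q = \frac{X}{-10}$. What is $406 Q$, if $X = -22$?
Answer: $\frac{4466}{5} \approx 893.2$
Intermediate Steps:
$Q = \frac{11}{5}$ ($Q = - \frac{22}{-10} = \left(-22\right) \left(- \frac{1}{10}\right) = \frac{11}{5} \approx 2.2$)
$406 Q = 406 \cdot \frac{11}{5} = \frac{4466}{5}$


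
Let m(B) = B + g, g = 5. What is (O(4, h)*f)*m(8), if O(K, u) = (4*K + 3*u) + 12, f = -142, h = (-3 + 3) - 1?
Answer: -46150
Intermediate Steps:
h = -1 (h = 0 - 1 = -1)
m(B) = 5 + B (m(B) = B + 5 = 5 + B)
O(K, u) = 12 + 3*u + 4*K (O(K, u) = (3*u + 4*K) + 12 = 12 + 3*u + 4*K)
(O(4, h)*f)*m(8) = ((12 + 3*(-1) + 4*4)*(-142))*(5 + 8) = ((12 - 3 + 16)*(-142))*13 = (25*(-142))*13 = -3550*13 = -46150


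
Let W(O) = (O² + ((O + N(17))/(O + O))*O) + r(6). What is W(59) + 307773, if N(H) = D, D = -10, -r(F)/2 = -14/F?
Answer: 1867699/6 ≈ 3.1128e+5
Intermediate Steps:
r(F) = 28/F (r(F) = -(-28)/F = 28/F)
N(H) = -10
W(O) = -⅓ + O² + O/2 (W(O) = (O² + ((O - 10)/(O + O))*O) + 28/6 = (O² + ((-10 + O)/((2*O)))*O) + 28*(⅙) = (O² + ((-10 + O)*(1/(2*O)))*O) + 14/3 = (O² + ((-10 + O)/(2*O))*O) + 14/3 = (O² + (-5 + O/2)) + 14/3 = (-5 + O² + O/2) + 14/3 = -⅓ + O² + O/2)
W(59) + 307773 = (-⅓ + 59² + (½)*59) + 307773 = (-⅓ + 3481 + 59/2) + 307773 = 21061/6 + 307773 = 1867699/6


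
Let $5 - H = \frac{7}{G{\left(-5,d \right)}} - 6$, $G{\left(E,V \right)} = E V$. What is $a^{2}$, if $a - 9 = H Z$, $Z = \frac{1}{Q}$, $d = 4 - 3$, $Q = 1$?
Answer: $\frac{11449}{25} \approx 457.96$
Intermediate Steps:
$d = 1$ ($d = 4 - 3 = 1$)
$Z = 1$ ($Z = 1^{-1} = 1$)
$H = \frac{62}{5}$ ($H = 5 - \left(\frac{7}{\left(-5\right) 1} - 6\right) = 5 - \left(\frac{7}{-5} - 6\right) = 5 - \left(7 \left(- \frac{1}{5}\right) - 6\right) = 5 - \left(- \frac{7}{5} - 6\right) = 5 - - \frac{37}{5} = 5 + \frac{37}{5} = \frac{62}{5} \approx 12.4$)
$a = \frac{107}{5}$ ($a = 9 + \frac{62}{5} \cdot 1 = 9 + \frac{62}{5} = \frac{107}{5} \approx 21.4$)
$a^{2} = \left(\frac{107}{5}\right)^{2} = \frac{11449}{25}$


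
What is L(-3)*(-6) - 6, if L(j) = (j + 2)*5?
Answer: 24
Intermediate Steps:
L(j) = 10 + 5*j (L(j) = (2 + j)*5 = 10 + 5*j)
L(-3)*(-6) - 6 = (10 + 5*(-3))*(-6) - 6 = (10 - 15)*(-6) - 6 = -5*(-6) - 6 = 30 - 6 = 24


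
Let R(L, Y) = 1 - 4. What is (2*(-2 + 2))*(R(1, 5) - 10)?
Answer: 0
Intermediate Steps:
R(L, Y) = -3
(2*(-2 + 2))*(R(1, 5) - 10) = (2*(-2 + 2))*(-3 - 10) = (2*0)*(-13) = 0*(-13) = 0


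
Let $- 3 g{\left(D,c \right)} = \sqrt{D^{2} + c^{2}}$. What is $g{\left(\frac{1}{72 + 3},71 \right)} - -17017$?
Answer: $17017 - \frac{\sqrt{28355626}}{225} \approx 16993.0$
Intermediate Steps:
$g{\left(D,c \right)} = - \frac{\sqrt{D^{2} + c^{2}}}{3}$
$g{\left(\frac{1}{72 + 3},71 \right)} - -17017 = - \frac{\sqrt{\left(\frac{1}{72 + 3}\right)^{2} + 71^{2}}}{3} - -17017 = - \frac{\sqrt{\left(\frac{1}{75}\right)^{2} + 5041}}{3} + 17017 = - \frac{\sqrt{\frac{1}{5625} + 5041}}{3} + 17017 = - \frac{\sqrt{\frac{28355626}{5625}}}{3} + 17017 = - \frac{\frac{1}{75} \sqrt{28355626}}{3} + 17017 = - \frac{\sqrt{28355626}}{225} + 17017 = 17017 - \frac{\sqrt{28355626}}{225}$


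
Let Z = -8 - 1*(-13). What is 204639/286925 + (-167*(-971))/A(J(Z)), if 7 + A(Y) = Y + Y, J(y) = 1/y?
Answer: -232627733038/9468525 ≈ -24569.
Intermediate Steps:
Z = 5 (Z = -8 + 13 = 5)
A(Y) = -7 + 2*Y (A(Y) = -7 + (Y + Y) = -7 + 2*Y)
204639/286925 + (-167*(-971))/A(J(Z)) = 204639/286925 + (-167*(-971))/(-7 + 2/5) = 204639*(1/286925) + 162157/(-7 + 2*(⅕)) = 204639/286925 + 162157/(-7 + ⅖) = 204639/286925 + 162157/(-33/5) = 204639/286925 + 162157*(-5/33) = 204639/286925 - 810785/33 = -232627733038/9468525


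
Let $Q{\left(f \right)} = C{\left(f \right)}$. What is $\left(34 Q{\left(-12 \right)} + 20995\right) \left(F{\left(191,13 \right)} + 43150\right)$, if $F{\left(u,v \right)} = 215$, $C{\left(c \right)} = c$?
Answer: $892755255$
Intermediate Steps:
$Q{\left(f \right)} = f$
$\left(34 Q{\left(-12 \right)} + 20995\right) \left(F{\left(191,13 \right)} + 43150\right) = \left(34 \left(-12\right) + 20995\right) \left(215 + 43150\right) = \left(-408 + 20995\right) 43365 = 20587 \cdot 43365 = 892755255$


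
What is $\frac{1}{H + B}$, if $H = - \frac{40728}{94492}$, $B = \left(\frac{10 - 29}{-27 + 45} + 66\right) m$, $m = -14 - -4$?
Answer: $- \frac{212607}{138168073} \approx -0.0015388$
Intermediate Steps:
$m = -10$ ($m = -14 + 4 = -10$)
$B = - \frac{5845}{9}$ ($B = \left(\frac{10 - 29}{-27 + 45} + 66\right) \left(-10\right) = \left(- \frac{19}{18} + 66\right) \left(-10\right) = \frac{1169}{18} \left(-10\right) = - \frac{5845}{9} \approx -649.44$)
$H = - \frac{10182}{23623}$ ($H = \left(-40728\right) \frac{1}{94492} = - \frac{10182}{23623} \approx -0.43102$)
$\frac{1}{H + B} = \frac{1}{- \frac{10182}{23623} - \frac{5845}{9}} = \frac{1}{- \frac{138168073}{212607}} = - \frac{212607}{138168073}$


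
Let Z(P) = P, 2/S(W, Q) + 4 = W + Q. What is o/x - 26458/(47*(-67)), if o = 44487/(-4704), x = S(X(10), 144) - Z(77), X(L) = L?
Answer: 243043234531/28509887168 ≈ 8.5249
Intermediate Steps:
S(W, Q) = 2/(-4 + Q + W) (S(W, Q) = 2/(-4 + (W + Q)) = 2/(-4 + (Q + W)) = 2/(-4 + Q + W))
x = -5774/75 (x = 2/(-4 + 144 + 10) - 1*77 = 2/150 - 77 = 2*(1/150) - 77 = 1/75 - 77 = -5774/75 ≈ -76.987)
o = -14829/1568 (o = 44487*(-1/4704) = -14829/1568 ≈ -9.4573)
o/x - 26458/(47*(-67)) = -14829/(1568*(-5774/75)) - 26458/(47*(-67)) = -14829/1568*(-75/5774) - 26458/(-3149) = 1112175/9053632 - 26458*(-1/3149) = 1112175/9053632 + 26458/3149 = 243043234531/28509887168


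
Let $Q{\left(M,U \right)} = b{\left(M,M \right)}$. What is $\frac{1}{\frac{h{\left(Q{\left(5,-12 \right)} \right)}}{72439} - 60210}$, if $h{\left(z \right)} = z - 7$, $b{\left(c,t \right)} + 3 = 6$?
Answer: $- \frac{72439}{4361552194} \approx -1.6609 \cdot 10^{-5}$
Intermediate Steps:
$b{\left(c,t \right)} = 3$ ($b{\left(c,t \right)} = -3 + 6 = 3$)
$Q{\left(M,U \right)} = 3$
$h{\left(z \right)} = -7 + z$ ($h{\left(z \right)} = z - 7 = -7 + z$)
$\frac{1}{\frac{h{\left(Q{\left(5,-12 \right)} \right)}}{72439} - 60210} = \frac{1}{\frac{-7 + 3}{72439} - 60210} = \frac{1}{\left(-4\right) \frac{1}{72439} - 60210} = \frac{1}{- \frac{4}{72439} - 60210} = \frac{1}{- \frac{4361552194}{72439}} = - \frac{72439}{4361552194}$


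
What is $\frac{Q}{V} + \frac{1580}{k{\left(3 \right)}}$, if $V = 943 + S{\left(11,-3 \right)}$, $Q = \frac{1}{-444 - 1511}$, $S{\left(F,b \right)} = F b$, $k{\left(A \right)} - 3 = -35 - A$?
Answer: $- \frac{80311401}{1779050} \approx -45.143$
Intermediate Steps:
$k{\left(A \right)} = -32 - A$ ($k{\left(A \right)} = 3 - \left(35 + A\right) = -32 - A$)
$Q = - \frac{1}{1955}$ ($Q = \frac{1}{-1955} = - \frac{1}{1955} \approx -0.00051151$)
$V = 910$ ($V = 943 + 11 \left(-3\right) = 943 - 33 = 910$)
$\frac{Q}{V} + \frac{1580}{k{\left(3 \right)}} = - \frac{1}{1955 \cdot 910} + \frac{1580}{-32 - 3} = \left(- \frac{1}{1955}\right) \frac{1}{910} + \frac{1580}{-32 - 3} = - \frac{1}{1779050} + \frac{1580}{-35} = - \frac{1}{1779050} + 1580 \left(- \frac{1}{35}\right) = - \frac{1}{1779050} - \frac{316}{7} = - \frac{80311401}{1779050}$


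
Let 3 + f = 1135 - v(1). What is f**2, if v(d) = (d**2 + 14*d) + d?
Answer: 1245456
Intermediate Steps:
v(d) = d**2 + 15*d
f = 1116 (f = -3 + (1135 - (15 + 1)) = -3 + (1135 - 16) = -3 + 1119 = 1116)
f**2 = 1116**2 = 1245456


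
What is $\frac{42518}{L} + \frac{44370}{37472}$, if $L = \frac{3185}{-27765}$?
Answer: $- \frac{631943063757}{1704976} \approx -3.7065 \cdot 10^{5}$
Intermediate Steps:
$L = - \frac{637}{5553}$ ($L = 3185 \left(- \frac{1}{27765}\right) = - \frac{637}{5553} \approx -0.11471$)
$\frac{42518}{L} + \frac{44370}{37472} = \frac{42518}{- \frac{637}{5553}} + \frac{44370}{37472} = 42518 \left(- \frac{5553}{637}\right) + 44370 \cdot \frac{1}{37472} = - \frac{33728922}{91} + \frac{22185}{18736} = - \frac{631943063757}{1704976}$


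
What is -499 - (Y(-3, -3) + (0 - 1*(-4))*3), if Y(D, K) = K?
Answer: -508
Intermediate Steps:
-499 - (Y(-3, -3) + (0 - 1*(-4))*3) = -499 - (-3 + (0 - 1*(-4))*3) = -499 - (-3 + (0 + 4)*3) = -499 - (-3 + 4*3) = -499 - (-3 + 12) = -499 - 1*9 = -499 - 9 = -508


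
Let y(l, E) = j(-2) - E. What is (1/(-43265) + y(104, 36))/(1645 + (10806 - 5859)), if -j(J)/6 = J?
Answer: -1038361/285202880 ≈ -0.0036408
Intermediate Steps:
j(J) = -6*J
y(l, E) = 12 - E (y(l, E) = -6*(-2) - E = 12 - E)
(1/(-43265) + y(104, 36))/(1645 + (10806 - 5859)) = (1/(-43265) + (12 - 1*36))/(1645 + (10806 - 5859)) = (-1/43265 + (12 - 36))/(1645 + 4947) = (-1/43265 - 24)/6592 = -1038361/43265*1/6592 = -1038361/285202880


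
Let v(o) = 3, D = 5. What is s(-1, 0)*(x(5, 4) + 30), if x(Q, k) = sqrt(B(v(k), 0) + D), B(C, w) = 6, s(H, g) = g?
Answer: 0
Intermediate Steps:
x(Q, k) = sqrt(11) (x(Q, k) = sqrt(6 + 5) = sqrt(11))
s(-1, 0)*(x(5, 4) + 30) = 0*(sqrt(11) + 30) = 0*(30 + sqrt(11)) = 0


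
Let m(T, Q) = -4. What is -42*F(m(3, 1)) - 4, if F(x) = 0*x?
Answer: -4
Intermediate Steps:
F(x) = 0
-42*F(m(3, 1)) - 4 = -42*0 - 4 = 0 - 4 = -4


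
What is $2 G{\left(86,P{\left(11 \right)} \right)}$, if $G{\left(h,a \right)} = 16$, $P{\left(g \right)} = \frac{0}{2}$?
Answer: $32$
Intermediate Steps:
$P{\left(g \right)} = 0$ ($P{\left(g \right)} = 0 \cdot \frac{1}{2} = 0$)
$2 G{\left(86,P{\left(11 \right)} \right)} = 2 \cdot 16 = 32$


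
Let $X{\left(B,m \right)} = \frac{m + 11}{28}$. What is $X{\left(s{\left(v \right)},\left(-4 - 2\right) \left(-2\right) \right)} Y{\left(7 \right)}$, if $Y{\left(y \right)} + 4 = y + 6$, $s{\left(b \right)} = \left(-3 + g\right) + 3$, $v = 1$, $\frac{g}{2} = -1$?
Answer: $\frac{207}{28} \approx 7.3929$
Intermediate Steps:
$g = -2$ ($g = 2 \left(-1\right) = -2$)
$s{\left(b \right)} = -2$ ($s{\left(b \right)} = \left(-3 - 2\right) + 3 = -5 + 3 = -2$)
$Y{\left(y \right)} = 2 + y$ ($Y{\left(y \right)} = -4 + \left(y + 6\right) = -4 + \left(6 + y\right) = 2 + y$)
$X{\left(B,m \right)} = \frac{11}{28} + \frac{m}{28}$ ($X{\left(B,m \right)} = \left(11 + m\right) \frac{1}{28} = \frac{11}{28} + \frac{m}{28}$)
$X{\left(s{\left(v \right)},\left(-4 - 2\right) \left(-2\right) \right)} Y{\left(7 \right)} = \left(\frac{11}{28} + \frac{\left(-4 - 2\right) \left(-2\right)}{28}\right) \left(2 + 7\right) = \left(\frac{11}{28} + \frac{\left(-6\right) \left(-2\right)}{28}\right) 9 = \left(\frac{11}{28} + \frac{1}{28} \cdot 12\right) 9 = \left(\frac{11}{28} + \frac{3}{7}\right) 9 = \frac{23}{28} \cdot 9 = \frac{207}{28}$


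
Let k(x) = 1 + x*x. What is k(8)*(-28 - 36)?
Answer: -4160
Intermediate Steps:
k(x) = 1 + x²
k(8)*(-28 - 36) = (1 + 8²)*(-28 - 36) = (1 + 64)*(-64) = 65*(-64) = -4160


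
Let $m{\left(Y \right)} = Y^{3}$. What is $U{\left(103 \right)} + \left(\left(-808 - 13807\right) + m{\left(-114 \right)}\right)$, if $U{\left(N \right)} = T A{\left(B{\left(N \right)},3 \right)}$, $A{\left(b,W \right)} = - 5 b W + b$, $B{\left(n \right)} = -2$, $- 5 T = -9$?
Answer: $- \frac{7480543}{5} \approx -1.4961 \cdot 10^{6}$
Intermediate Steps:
$T = \frac{9}{5}$ ($T = \left(- \frac{1}{5}\right) \left(-9\right) = \frac{9}{5} \approx 1.8$)
$A{\left(b,W \right)} = b - 5 W b$ ($A{\left(b,W \right)} = - 5 W b + b = b - 5 W b$)
$U{\left(N \right)} = \frac{252}{5}$ ($U{\left(N \right)} = \frac{9 \left(- 2 \left(1 - 15\right)\right)}{5} = \frac{9 \left(\left(-2\right) \left(-14\right)\right)}{5} = \frac{9}{5} \cdot 28 = \frac{252}{5}$)
$U{\left(103 \right)} + \left(\left(-808 - 13807\right) + m{\left(-114 \right)}\right) = \frac{252}{5} + \left(\left(-808 - 13807\right) + \left(-114\right)^{3}\right) = \frac{252}{5} - 1496159 = - \frac{7480543}{5}$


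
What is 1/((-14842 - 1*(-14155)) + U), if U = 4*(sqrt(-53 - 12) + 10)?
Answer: -647/419649 - 4*I*sqrt(65)/419649 ≈ -0.0015418 - 7.6848e-5*I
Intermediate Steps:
U = 40 + 4*I*sqrt(65) (U = 4*(sqrt(-65) + 10) = 4*(I*sqrt(65) + 10) = 4*(10 + I*sqrt(65)) = 40 + 4*I*sqrt(65) ≈ 40.0 + 32.249*I)
1/((-14842 - 1*(-14155)) + U) = 1/((-14842 - 1*(-14155)) + (40 + 4*I*sqrt(65))) = 1/((-14842 + 14155) + (40 + 4*I*sqrt(65))) = 1/(-687 + (40 + 4*I*sqrt(65))) = 1/(-647 + 4*I*sqrt(65))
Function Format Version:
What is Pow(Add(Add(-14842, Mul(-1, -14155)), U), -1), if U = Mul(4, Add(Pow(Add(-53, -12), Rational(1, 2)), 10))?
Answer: Add(Rational(-647, 419649), Mul(Rational(-4, 419649), I, Pow(65, Rational(1, 2)))) ≈ Add(-0.0015418, Mul(-7.6848e-5, I))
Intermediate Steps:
U = Add(40, Mul(4, I, Pow(65, Rational(1, 2)))) (U = Mul(4, Add(Pow(-65, Rational(1, 2)), 10)) = Mul(4, Add(Mul(I, Pow(65, Rational(1, 2))), 10)) = Mul(4, Add(10, Mul(I, Pow(65, Rational(1, 2))))) = Add(40, Mul(4, I, Pow(65, Rational(1, 2)))) ≈ Add(40.000, Mul(32.249, I)))
Pow(Add(Add(-14842, Mul(-1, -14155)), U), -1) = Pow(Add(Add(-14842, Mul(-1, -14155)), Add(40, Mul(4, I, Pow(65, Rational(1, 2))))), -1) = Pow(Add(Add(-14842, 14155), Add(40, Mul(4, I, Pow(65, Rational(1, 2))))), -1) = Pow(Add(-687, Add(40, Mul(4, I, Pow(65, Rational(1, 2))))), -1) = Pow(Add(-647, Mul(4, I, Pow(65, Rational(1, 2)))), -1)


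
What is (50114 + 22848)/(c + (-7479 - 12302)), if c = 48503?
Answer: 36481/14361 ≈ 2.5403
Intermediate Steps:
(50114 + 22848)/(c + (-7479 - 12302)) = (50114 + 22848)/(48503 + (-7479 - 12302)) = 72962/(48503 - 19781) = 72962/28722 = 72962*(1/28722) = 36481/14361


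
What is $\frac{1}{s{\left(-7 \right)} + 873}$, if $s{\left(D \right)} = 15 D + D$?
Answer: $\frac{1}{761} \approx 0.0013141$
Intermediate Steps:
$s{\left(D \right)} = 16 D$
$\frac{1}{s{\left(-7 \right)} + 873} = \frac{1}{16 \left(-7\right) + 873} = \frac{1}{-112 + 873} = \frac{1}{761}$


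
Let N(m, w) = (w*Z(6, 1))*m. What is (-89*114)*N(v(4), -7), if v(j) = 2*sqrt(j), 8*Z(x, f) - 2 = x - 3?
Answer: 177555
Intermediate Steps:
Z(x, f) = -1/8 + x/8 (Z(x, f) = 1/4 + (x - 3)/8 = 1/4 + (-3 + x)/8 = 1/4 + (-3/8 + x/8) = -1/8 + x/8)
N(m, w) = 5*m*w/8 (N(m, w) = (w*(-1/8 + (1/8)*6))*m = (w*(-1/8 + 3/4))*m = (w*(5/8))*m = (5*w/8)*m = 5*m*w/8)
(-89*114)*N(v(4), -7) = (-89*114)*((5/8)*(2*sqrt(4))*(-7)) = -25365*2*2*(-7)/4 = -25365*4*(-7)/4 = -10146*(-35/2) = 177555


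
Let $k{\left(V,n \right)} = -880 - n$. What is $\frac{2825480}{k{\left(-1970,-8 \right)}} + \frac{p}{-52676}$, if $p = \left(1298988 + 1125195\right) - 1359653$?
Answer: $- \frac{9360203415}{2870842} \approx -3260.4$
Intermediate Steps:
$p = 1064530$ ($p = 2424183 - 1359653 = 1064530$)
$\frac{2825480}{k{\left(-1970,-8 \right)}} + \frac{p}{-52676} = \frac{2825480}{-880 - -8} + \frac{1064530}{-52676} = \frac{2825480}{-880 + 8} + 1064530 \left(- \frac{1}{52676}\right) = \frac{2825480}{-872} - \frac{532265}{26338} = 2825480 \left(- \frac{1}{872}\right) - \frac{532265}{26338} = - \frac{353185}{109} - \frac{532265}{26338} = - \frac{9360203415}{2870842}$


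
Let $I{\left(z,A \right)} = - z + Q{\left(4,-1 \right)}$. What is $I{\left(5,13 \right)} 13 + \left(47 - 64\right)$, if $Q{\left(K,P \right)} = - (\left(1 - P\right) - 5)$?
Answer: $-43$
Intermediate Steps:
$Q{\left(K,P \right)} = 4 + P$ ($Q{\left(K,P \right)} = - (-4 - P) = 4 + P$)
$I{\left(z,A \right)} = 3 - z$ ($I{\left(z,A \right)} = - z + \left(4 - 1\right) = - z + 3 = 3 - z$)
$I{\left(5,13 \right)} 13 + \left(47 - 64\right) = \left(3 - 5\right) 13 + \left(47 - 64\right) = \left(-2\right) 13 - 17 = -26 - 17 = -43$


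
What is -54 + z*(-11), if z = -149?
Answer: 1585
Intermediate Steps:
-54 + z*(-11) = -54 - 149*(-11) = -54 + 1639 = 1585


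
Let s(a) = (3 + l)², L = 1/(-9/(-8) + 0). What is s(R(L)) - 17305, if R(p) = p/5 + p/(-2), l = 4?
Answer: -17256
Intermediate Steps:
L = 8/9 (L = 1/(-9*(-⅛) + 0) = 1/(9/8 + 0) = 1/(9/8) = 8/9 ≈ 0.88889)
R(p) = -3*p/10 (R(p) = p*(⅕) + p*(-½) = p/5 - p/2 = -3*p/10)
s(a) = 49 (s(a) = (3 + 4)² = 7² = 49)
s(R(L)) - 17305 = 49 - 17305 = -17256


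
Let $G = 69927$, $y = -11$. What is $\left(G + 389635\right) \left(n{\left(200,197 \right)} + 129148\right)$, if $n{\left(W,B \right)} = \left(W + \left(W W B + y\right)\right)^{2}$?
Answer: $28537595598323207378$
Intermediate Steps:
$n{\left(W,B \right)} = \left(-11 + W + B W^{2}\right)^{2}$ ($n{\left(W,B \right)} = \left(W + \left(W W B - 11\right)\right)^{2} = \left(W + \left(W^{2} B - 11\right)\right)^{2} = \left(W + \left(B W^{2} - 11\right)\right)^{2} = \left(W + \left(-11 + B W^{2}\right)\right)^{2} = \left(-11 + W + B W^{2}\right)^{2}$)
$\left(G + 389635\right) \left(n{\left(200,197 \right)} + 129148\right) = \left(69927 + 389635\right) \left(\left(-11 + 200 + 197 \cdot 200^{2}\right)^{2} + 129148\right) = 459562 \left(\left(-11 + 200 + 197 \cdot 40000\right)^{2} + 129148\right) = 459562 \left(\left(-11 + 200 + 7880000\right)^{2} + 129148\right) = 459562 \left(7880189^{2} + 129148\right) = 459562 \left(62097378675721 + 129148\right) = 459562 \cdot 62097378804869 = 28537595598323207378$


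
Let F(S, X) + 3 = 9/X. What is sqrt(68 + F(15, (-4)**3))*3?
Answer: 3*sqrt(4151)/8 ≈ 24.161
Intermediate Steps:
F(S, X) = -3 + 9/X
sqrt(68 + F(15, (-4)**3))*3 = sqrt(68 + (-3 + 9/((-4)**3)))*3 = sqrt(68 + (-3 + 9/(-64)))*3 = sqrt(68 + (-3 + 9*(-1/64)))*3 = sqrt(68 + (-3 - 9/64))*3 = sqrt(68 - 201/64)*3 = sqrt(4151/64)*3 = (sqrt(4151)/8)*3 = 3*sqrt(4151)/8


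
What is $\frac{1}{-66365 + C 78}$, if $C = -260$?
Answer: $- \frac{1}{86645} \approx -1.1541 \cdot 10^{-5}$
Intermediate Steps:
$\frac{1}{-66365 + C 78} = \frac{1}{-66365 - 20280} = \frac{1}{-86645} = - \frac{1}{86645}$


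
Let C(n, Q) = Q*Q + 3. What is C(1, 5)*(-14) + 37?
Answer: -355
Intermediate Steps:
C(n, Q) = 3 + Q² (C(n, Q) = Q² + 3 = 3 + Q²)
C(1, 5)*(-14) + 37 = (3 + 5²)*(-14) + 37 = (3 + 25)*(-14) + 37 = 28*(-14) + 37 = -392 + 37 = -355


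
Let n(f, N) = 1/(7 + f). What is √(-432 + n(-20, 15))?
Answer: I*√73021/13 ≈ 20.786*I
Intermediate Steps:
√(-432 + n(-20, 15)) = √(-432 + 1/(7 - 20)) = √(-432 + 1/(-13)) = √(-432 - 1/13) = √(-5617/13) = I*√73021/13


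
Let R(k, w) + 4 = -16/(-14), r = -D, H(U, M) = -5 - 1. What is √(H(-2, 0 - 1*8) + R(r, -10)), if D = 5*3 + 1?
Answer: I*√434/7 ≈ 2.9761*I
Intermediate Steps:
D = 16 (D = 15 + 1 = 16)
H(U, M) = -6
r = -16 (r = -1*16 = -16)
R(k, w) = -20/7 (R(k, w) = -4 - 16/(-14) = -4 - 16*(-1/14) = -4 + 8/7 = -20/7)
√(H(-2, 0 - 1*8) + R(r, -10)) = √(-6 - 20/7) = √(-62/7) = I*√434/7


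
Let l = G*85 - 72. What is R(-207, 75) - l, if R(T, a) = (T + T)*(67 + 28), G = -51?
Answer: -34923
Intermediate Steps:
R(T, a) = 190*T (R(T, a) = (2*T)*95 = 190*T)
l = -4407 (l = -51*85 - 72 = -4335 - 72 = -4407)
R(-207, 75) - l = 190*(-207) - 1*(-4407) = -39330 + 4407 = -34923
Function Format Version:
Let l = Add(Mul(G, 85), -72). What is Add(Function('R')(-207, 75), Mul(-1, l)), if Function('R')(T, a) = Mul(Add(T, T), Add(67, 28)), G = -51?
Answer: -34923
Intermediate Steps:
Function('R')(T, a) = Mul(190, T) (Function('R')(T, a) = Mul(Mul(2, T), 95) = Mul(190, T))
l = -4407 (l = Add(Mul(-51, 85), -72) = Add(-4335, -72) = -4407)
Add(Function('R')(-207, 75), Mul(-1, l)) = Add(Mul(190, -207), Mul(-1, -4407)) = Add(-39330, 4407) = -34923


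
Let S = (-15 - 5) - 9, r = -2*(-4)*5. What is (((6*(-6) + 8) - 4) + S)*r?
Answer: -2440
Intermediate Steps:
r = 40 (r = 8*5 = 40)
S = -29 (S = -20 - 9 = -29)
(((6*(-6) + 8) - 4) + S)*r = (((6*(-6) + 8) - 4) - 29)*40 = (((-36 + 8) - 4) - 29)*40 = ((-28 - 4) - 29)*40 = (-32 - 29)*40 = -61*40 = -2440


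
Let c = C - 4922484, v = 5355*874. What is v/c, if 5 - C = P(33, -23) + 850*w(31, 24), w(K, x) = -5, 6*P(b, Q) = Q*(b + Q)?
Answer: -58995/61994 ≈ -0.95162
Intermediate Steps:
P(b, Q) = Q*(Q + b)/6 (P(b, Q) = (Q*(b + Q))/6 = (Q*(Q + b))/6 = Q*(Q + b)/6)
C = 12880/3 (C = 5 - ((⅙)*(-23)*(-23 + 33) + 850*(-5)) = 5 - ((⅙)*(-23)*10 - 4250) = 5 - (-115/3 - 4250) = 5 - 1*(-12865/3) = 5 + 12865/3 = 12880/3 ≈ 4293.3)
v = 4680270
c = -14754572/3 (c = 12880/3 - 4922484 = -14754572/3 ≈ -4.9182e+6)
v/c = 4680270/(-14754572/3) = 4680270*(-3/14754572) = -58995/61994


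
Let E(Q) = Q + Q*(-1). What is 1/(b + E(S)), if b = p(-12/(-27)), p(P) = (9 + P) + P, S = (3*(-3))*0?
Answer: 9/89 ≈ 0.10112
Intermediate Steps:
S = 0 (S = -9*0 = 0)
p(P) = 9 + 2*P
E(Q) = 0 (E(Q) = Q - Q = 0)
b = 89/9 (b = 9 + 2*(-12/(-27)) = 9 + 2*(-12*(-1/27)) = 9 + 2*(4/9) = 9 + 8/9 = 89/9 ≈ 9.8889)
1/(b + E(S)) = 1/(89/9 + 0) = 1/(89/9) = 9/89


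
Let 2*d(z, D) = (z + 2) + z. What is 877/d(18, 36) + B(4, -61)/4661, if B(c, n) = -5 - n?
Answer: 4088761/88559 ≈ 46.170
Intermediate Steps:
d(z, D) = 1 + z (d(z, D) = ((z + 2) + z)/2 = ((2 + z) + z)/2 = (2 + 2*z)/2 = 1 + z)
877/d(18, 36) + B(4, -61)/4661 = 877/(1 + 18) + (-5 - 1*(-61))/4661 = 877/19 + (-5 + 61)*(1/4661) = 877*(1/19) + 56*(1/4661) = 877/19 + 56/4661 = 4088761/88559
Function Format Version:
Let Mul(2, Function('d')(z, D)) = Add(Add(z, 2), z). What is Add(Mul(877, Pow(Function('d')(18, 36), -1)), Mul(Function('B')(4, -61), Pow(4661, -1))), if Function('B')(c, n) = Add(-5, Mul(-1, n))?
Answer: Rational(4088761, 88559) ≈ 46.170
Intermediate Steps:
Function('d')(z, D) = Add(1, z) (Function('d')(z, D) = Mul(Rational(1, 2), Add(Add(z, 2), z)) = Mul(Rational(1, 2), Add(Add(2, z), z)) = Mul(Rational(1, 2), Add(2, Mul(2, z))) = Add(1, z))
Add(Mul(877, Pow(Function('d')(18, 36), -1)), Mul(Function('B')(4, -61), Pow(4661, -1))) = Add(Mul(877, Pow(Add(1, 18), -1)), Mul(Add(-5, Mul(-1, -61)), Pow(4661, -1))) = Add(Mul(877, Pow(19, -1)), Mul(Add(-5, 61), Rational(1, 4661))) = Add(Mul(877, Rational(1, 19)), Mul(56, Rational(1, 4661))) = Add(Rational(877, 19), Rational(56, 4661)) = Rational(4088761, 88559)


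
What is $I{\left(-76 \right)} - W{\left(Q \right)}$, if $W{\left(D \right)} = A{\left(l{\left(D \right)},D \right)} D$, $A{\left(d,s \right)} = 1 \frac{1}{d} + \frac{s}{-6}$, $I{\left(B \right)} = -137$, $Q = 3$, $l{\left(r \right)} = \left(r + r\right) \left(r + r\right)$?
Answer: $- \frac{1627}{12} \approx -135.58$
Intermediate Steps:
$l{\left(r \right)} = 4 r^{2}$ ($l{\left(r \right)} = 2 r 2 r = 4 r^{2}$)
$A{\left(d,s \right)} = \frac{1}{d} - \frac{s}{6}$ ($A{\left(d,s \right)} = \frac{1}{d} + s \left(- \frac{1}{6}\right) = \frac{1}{d} - \frac{s}{6}$)
$W{\left(D \right)} = D \left(- \frac{D}{6} + \frac{1}{4 D^{2}}\right)$ ($W{\left(D \right)} = \left(\frac{1}{4 D^{2}} - \frac{D}{6}\right) D = \left(- \frac{D}{6} + \frac{1}{4 D^{2}}\right) D = D \left(- \frac{D}{6} + \frac{1}{4 D^{2}}\right)$)
$I{\left(-76 \right)} - W{\left(Q \right)} = -137 - \frac{3 - 2 \cdot 3^{3}}{12 \cdot 3} = -137 - \frac{1}{12} \cdot \frac{1}{3} \left(3 - 54\right) = -137 - \frac{1}{12} \cdot \frac{1}{3} \left(-51\right) = -137 - - \frac{17}{12} = -137 + \frac{17}{12} = - \frac{1627}{12}$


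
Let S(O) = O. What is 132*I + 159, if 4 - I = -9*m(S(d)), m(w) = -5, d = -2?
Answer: -5253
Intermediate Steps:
I = -41 (I = 4 - (-9)*(-5) = 4 - 1*45 = 4 - 45 = -41)
132*I + 159 = 132*(-41) + 159 = -5412 + 159 = -5253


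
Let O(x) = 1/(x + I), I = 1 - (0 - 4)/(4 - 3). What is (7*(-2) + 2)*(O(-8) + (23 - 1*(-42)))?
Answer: -776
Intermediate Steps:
I = 5 (I = 1 - (-4)/1 = 1 - (-4) = 1 - 1*(-4) = 1 + 4 = 5)
O(x) = 1/(5 + x) (O(x) = 1/(x + 5) = 1/(5 + x))
(7*(-2) + 2)*(O(-8) + (23 - 1*(-42))) = (7*(-2) + 2)*(1/(5 - 8) + (23 - 1*(-42))) = (-14 + 2)*(1/(-3) + (23 + 42)) = -12*(-1/3 + 65) = -12*194/3 = -776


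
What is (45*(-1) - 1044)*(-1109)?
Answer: 1207701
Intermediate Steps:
(45*(-1) - 1044)*(-1109) = (-45 - 1044)*(-1109) = -1089*(-1109) = 1207701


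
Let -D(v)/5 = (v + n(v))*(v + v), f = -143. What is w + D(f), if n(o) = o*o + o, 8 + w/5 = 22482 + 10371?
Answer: 28997315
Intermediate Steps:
w = 164225 (w = -40 + 5*(22482 + 10371) = -40 + 5*32853 = -40 + 164265 = 164225)
n(o) = o + o² (n(o) = o² + o = o + o²)
D(v) = -10*v*(v + v*(1 + v)) (D(v) = -5*(v + v*(1 + v))*(v + v) = -5*(v + v*(1 + v))*2*v = -10*v*(v + v*(1 + v)))
w + D(f) = 164225 - 10*(-143)²*(2 - 143) = 164225 - 10*20449*(-141) = 164225 + 28833090 = 28997315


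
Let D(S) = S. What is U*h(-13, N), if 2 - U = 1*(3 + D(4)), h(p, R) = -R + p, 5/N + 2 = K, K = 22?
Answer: 265/4 ≈ 66.250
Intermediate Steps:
N = ¼ (N = 5/(-2 + 22) = 5/20 = 5*(1/20) = ¼ ≈ 0.25000)
h(p, R) = p - R
U = -5 (U = 2 - (3 + 4) = 2 - 7 = -5)
U*h(-13, N) = -5*(-13 - 1*¼) = -5*(-13 - ¼) = -5*(-53/4) = 265/4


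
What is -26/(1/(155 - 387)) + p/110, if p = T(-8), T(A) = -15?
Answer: 132701/22 ≈ 6031.9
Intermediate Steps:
p = -15
-26/(1/(155 - 387)) + p/110 = -26/(1/(155 - 387)) - 15/110 = -26/(1/(-232)) - 15*1/110 = -26/(-1/232) - 3/22 = -26*(-232) - 3/22 = 6032 - 3/22 = 132701/22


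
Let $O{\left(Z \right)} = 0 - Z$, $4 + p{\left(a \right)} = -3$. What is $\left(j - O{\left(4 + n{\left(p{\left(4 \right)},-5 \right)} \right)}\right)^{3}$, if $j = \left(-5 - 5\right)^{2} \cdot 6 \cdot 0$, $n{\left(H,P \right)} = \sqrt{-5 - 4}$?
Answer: $-44 + 117 i \approx -44.0 + 117.0 i$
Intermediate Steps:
$p{\left(a \right)} = -7$ ($p{\left(a \right)} = -4 - 3 = -7$)
$n{\left(H,P \right)} = 3 i$ ($n{\left(H,P \right)} = \sqrt{-9} = 3 i$)
$j = 0$ ($j = \left(-10\right)^{2} \cdot 6 \cdot 0 = 100 \cdot 6 \cdot 0 = 600 \cdot 0 = 0$)
$O{\left(Z \right)} = - Z$
$\left(j - O{\left(4 + n{\left(p{\left(4 \right)},-5 \right)} \right)}\right)^{3} = \left(0 - - (4 + 3 i)\right)^{3} = \left(0 - \left(-4 - 3 i\right)\right)^{3} = \left(0 + \left(4 + 3 i\right)\right)^{3} = \left(4 + 3 i\right)^{3}$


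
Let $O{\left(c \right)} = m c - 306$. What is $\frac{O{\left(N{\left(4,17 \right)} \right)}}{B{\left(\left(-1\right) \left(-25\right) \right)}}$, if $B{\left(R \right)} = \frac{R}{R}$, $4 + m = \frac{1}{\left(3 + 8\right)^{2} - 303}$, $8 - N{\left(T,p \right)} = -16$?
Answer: $- \frac{36594}{91} \approx -402.13$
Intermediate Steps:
$N{\left(T,p \right)} = 24$ ($N{\left(T,p \right)} = 8 - -16 = 8 + 16 = 24$)
$m = - \frac{729}{182}$ ($m = -4 + \frac{1}{\left(3 + 8\right)^{2} - 303} = -4 + \frac{1}{11^{2} - 303} = -4 + \frac{1}{121 - 303} = -4 + \frac{1}{-182} = -4 - \frac{1}{182} = - \frac{729}{182} \approx -4.0055$)
$B{\left(R \right)} = 1$
$O{\left(c \right)} = -306 - \frac{729 c}{182}$ ($O{\left(c \right)} = - \frac{729 c}{182} - 306 = -306 - \frac{729 c}{182}$)
$\frac{O{\left(N{\left(4,17 \right)} \right)}}{B{\left(\left(-1\right) \left(-25\right) \right)}} = \frac{-306 - \frac{8748}{91}}{1} = \left(-306 - \frac{8748}{91}\right) 1 = \left(- \frac{36594}{91}\right) 1 = - \frac{36594}{91}$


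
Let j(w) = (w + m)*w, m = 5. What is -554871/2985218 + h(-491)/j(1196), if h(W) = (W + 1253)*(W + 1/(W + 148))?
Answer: -164118344141553/367692157913626 ≈ -0.44635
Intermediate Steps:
j(w) = w*(5 + w) (j(w) = (w + 5)*w = (5 + w)*w = w*(5 + w))
h(W) = (1253 + W)*(W + 1/(148 + W))
-554871/2985218 + h(-491)/j(1196) = -554871/2985218 + ((1253 + (-491)**3 + 1401*(-491)**2 + 185445*(-491))/(148 - 491))/((1196*(5 + 1196))) = -554871*1/2985218 + ((1253 - 118370771 + 1401*241081 - 91053495)/(-343))/((1196*1201)) = -554871/2985218 - (1253 - 118370771 + 337754481 - 91053495)/343/1436396 = -554871/2985218 - 1/343*128331468*(1/1436396) = -554871/2985218 - 128331468/343*1/1436396 = -554871/2985218 - 32082867/123170957 = -164118344141553/367692157913626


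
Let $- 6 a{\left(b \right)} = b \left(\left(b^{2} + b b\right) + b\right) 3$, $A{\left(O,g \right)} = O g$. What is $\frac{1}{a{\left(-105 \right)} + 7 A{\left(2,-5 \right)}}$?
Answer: $\frac{2}{2304085} \approx 8.6802 \cdot 10^{-7}$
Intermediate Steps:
$a{\left(b \right)} = - \frac{b \left(b + 2 b^{2}\right)}{2}$ ($a{\left(b \right)} = - \frac{b \left(\left(b^{2} + b b\right) + b\right) 3}{6} = - \frac{b \left(\left(b^{2} + b^{2}\right) + b\right) 3}{6} = - \frac{b \left(2 b^{2} + b\right) 3}{6} = - \frac{b \left(b + 2 b^{2}\right) 3}{6} = - \frac{3 b \left(b + 2 b^{2}\right)}{6} = - \frac{b \left(b + 2 b^{2}\right)}{2}$)
$\frac{1}{a{\left(-105 \right)} + 7 A{\left(2,-5 \right)}} = \frac{1}{- \left(-105\right)^{2} \left(\frac{1}{2} - 105\right) + 7 \cdot 2 \left(-5\right)} = \frac{1}{\left(-1\right) 11025 \left(- \frac{209}{2}\right) + 7 \left(-10\right)} = \frac{1}{\frac{2304225}{2} - 70} = \frac{1}{\frac{2304085}{2}} = \frac{2}{2304085}$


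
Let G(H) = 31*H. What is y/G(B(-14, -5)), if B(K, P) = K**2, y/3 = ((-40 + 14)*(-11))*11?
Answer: 4719/3038 ≈ 1.5533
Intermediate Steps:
y = 9438 (y = 3*(((-40 + 14)*(-11))*11) = 3*(-26*(-11)*11) = 3*(286*11) = 3*3146 = 9438)
y/G(B(-14, -5)) = 9438/((31*(-14)**2)) = 9438/((31*196)) = 9438/6076 = 9438*(1/6076) = 4719/3038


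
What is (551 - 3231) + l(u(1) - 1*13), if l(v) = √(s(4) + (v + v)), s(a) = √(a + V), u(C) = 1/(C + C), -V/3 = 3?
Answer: -2680 + √(-25 + I*√5) ≈ -2679.8 + 5.005*I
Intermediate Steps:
V = -9 (V = -3*3 = -9)
u(C) = 1/(2*C)
s(a) = √(-9 + a) (s(a) = √(a - 9) = √(-9 + a))
l(v) = √(2*v + I*√5) (l(v) = √(√(-9 + 4) + (v + v)) = √(√(-5) + 2*v) = √(I*√5 + 2*v) = √(2*v + I*√5))
(551 - 3231) + l(u(1) - 1*13) = (551 - 3231) + √(2*((½)/1 - 1*13) + I*√5) = -2680 + √(2*((½)*1 - 13) + I*√5) = -2680 + √(2*(½ - 13) + I*√5) = -2680 + √(2*(-25/2) + I*√5) = -2680 + √(-25 + I*√5)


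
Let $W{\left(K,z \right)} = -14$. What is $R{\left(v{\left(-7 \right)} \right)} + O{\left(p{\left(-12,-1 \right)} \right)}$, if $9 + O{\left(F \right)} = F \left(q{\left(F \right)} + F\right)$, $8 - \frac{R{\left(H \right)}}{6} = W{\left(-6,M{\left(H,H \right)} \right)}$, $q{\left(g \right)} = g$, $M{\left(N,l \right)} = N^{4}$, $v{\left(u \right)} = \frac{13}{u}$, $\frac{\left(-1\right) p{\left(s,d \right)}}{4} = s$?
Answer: $4731$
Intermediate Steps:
$p{\left(s,d \right)} = - 4 s$
$R{\left(H \right)} = 132$ ($R{\left(H \right)} = 48 - -84 = 48 + 84 = 132$)
$O{\left(F \right)} = -9 + 2 F^{2}$ ($O{\left(F \right)} = -9 + F \left(F + F\right) = -9 + F 2 F = -9 + 2 F^{2}$)
$R{\left(v{\left(-7 \right)} \right)} + O{\left(p{\left(-12,-1 \right)} \right)} = 132 - \left(9 - 2 \left(\left(-4\right) \left(-12\right)\right)^{2}\right) = 132 - \left(9 - 2 \cdot 48^{2}\right) = 132 + \left(-9 + 2 \cdot 2304\right) = 132 + \left(-9 + 4608\right) = 132 + 4599 = 4731$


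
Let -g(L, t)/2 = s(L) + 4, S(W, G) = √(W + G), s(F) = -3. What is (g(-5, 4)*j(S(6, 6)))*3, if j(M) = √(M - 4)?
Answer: -6*I*√(4 - 2*√3) ≈ -4.3923*I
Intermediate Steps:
S(W, G) = √(G + W)
j(M) = √(-4 + M)
g(L, t) = -2 (g(L, t) = -2*(-3 + 4) = -2*1 = -2)
(g(-5, 4)*j(S(6, 6)))*3 = -2*√(-4 + √(6 + 6))*3 = -2*√(-4 + √12)*3 = -2*√(-4 + 2*√3)*3 = -6*√(-4 + 2*√3)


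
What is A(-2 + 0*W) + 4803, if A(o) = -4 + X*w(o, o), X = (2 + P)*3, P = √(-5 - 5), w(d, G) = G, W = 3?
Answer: 4787 - 6*I*√10 ≈ 4787.0 - 18.974*I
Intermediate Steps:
P = I*√10 (P = √(-10) = I*√10 ≈ 3.1623*I)
X = 6 + 3*I*√10 (X = (2 + I*√10)*3 = 6 + 3*I*√10 ≈ 6.0 + 9.4868*I)
A(o) = -4 + o*(6 + 3*I*√10) (A(o) = -4 + (6 + 3*I*√10)*o = -4 + o*(6 + 3*I*√10))
A(-2 + 0*W) + 4803 = (-4 + 3*(-2 + 0*3)*(2 + I*√10)) + 4803 = (-4 + 3*(-2 + 0)*(2 + I*√10)) + 4803 = (-4 + 3*(-2)*(2 + I*√10)) + 4803 = (-4 + (-12 - 6*I*√10)) + 4803 = (-16 - 6*I*√10) + 4803 = 4787 - 6*I*√10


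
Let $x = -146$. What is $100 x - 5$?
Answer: $-14605$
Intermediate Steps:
$100 x - 5 = 100 \left(-146\right) - 5 = -14600 - 5 = -14605$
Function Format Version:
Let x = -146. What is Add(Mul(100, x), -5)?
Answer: -14605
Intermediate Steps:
Add(Mul(100, x), -5) = Add(Mul(100, -146), -5) = Add(-14600, -5) = -14605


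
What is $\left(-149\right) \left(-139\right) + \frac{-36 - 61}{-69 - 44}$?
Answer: $\frac{2340440}{113} \approx 20712.0$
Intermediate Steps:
$\left(-149\right) \left(-139\right) + \frac{-36 - 61}{-69 - 44} = 20711 - \frac{97}{-113} = 20711 - - \frac{97}{113} = 20711 + \frac{97}{113} = \frac{2340440}{113}$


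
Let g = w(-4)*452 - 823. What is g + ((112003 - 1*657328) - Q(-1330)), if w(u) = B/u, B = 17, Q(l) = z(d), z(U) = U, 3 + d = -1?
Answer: -548065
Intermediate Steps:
d = -4 (d = -3 - 1 = -4)
Q(l) = -4
w(u) = 17/u
g = -2744 (g = (17/(-4))*452 - 823 = (17*(-1/4))*452 - 823 = -17/4*452 - 823 = -1921 - 823 = -2744)
g + ((112003 - 1*657328) - Q(-1330)) = -2744 + ((112003 - 1*657328) - 1*(-4)) = -2744 + ((112003 - 657328) + 4) = -2744 + (-545325 + 4) = -2744 - 545321 = -548065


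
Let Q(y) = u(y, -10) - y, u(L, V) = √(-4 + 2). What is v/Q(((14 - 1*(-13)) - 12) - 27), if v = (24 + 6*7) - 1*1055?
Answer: -5934/73 + 989*I*√2/146 ≈ -81.288 + 9.5798*I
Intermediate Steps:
u(L, V) = I*√2 (u(L, V) = √(-2) = I*√2)
Q(y) = -y + I*√2 (Q(y) = I*√2 - y = -y + I*√2)
v = -989 (v = (24 + 42) - 1055 = 66 - 1055 = -989)
v/Q(((14 - 1*(-13)) - 12) - 27) = -989/(-(((14 - 1*(-13)) - 12) - 27) + I*√2) = -989/(-(((14 + 13) - 12) - 27) + I*√2) = -989/(-((27 - 12) - 27) + I*√2) = -989/(-(15 - 27) + I*√2) = -989/(-1*(-12) + I*√2) = -989/(12 + I*√2)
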